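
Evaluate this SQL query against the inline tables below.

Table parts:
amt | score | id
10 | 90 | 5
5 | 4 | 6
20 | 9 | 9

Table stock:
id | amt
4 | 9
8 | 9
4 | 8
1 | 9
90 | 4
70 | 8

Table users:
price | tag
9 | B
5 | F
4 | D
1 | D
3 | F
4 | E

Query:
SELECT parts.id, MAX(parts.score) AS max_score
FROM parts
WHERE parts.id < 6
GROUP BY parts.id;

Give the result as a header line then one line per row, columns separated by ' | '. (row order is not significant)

After WHERE (1 rows):
parts.amt | parts.score | parts.id
10 | 90 | 5
After GROUP BY (1 rows):
parts.id | max_score
5 | 90

== RESULT ==
parts.id | max_score
5 | 90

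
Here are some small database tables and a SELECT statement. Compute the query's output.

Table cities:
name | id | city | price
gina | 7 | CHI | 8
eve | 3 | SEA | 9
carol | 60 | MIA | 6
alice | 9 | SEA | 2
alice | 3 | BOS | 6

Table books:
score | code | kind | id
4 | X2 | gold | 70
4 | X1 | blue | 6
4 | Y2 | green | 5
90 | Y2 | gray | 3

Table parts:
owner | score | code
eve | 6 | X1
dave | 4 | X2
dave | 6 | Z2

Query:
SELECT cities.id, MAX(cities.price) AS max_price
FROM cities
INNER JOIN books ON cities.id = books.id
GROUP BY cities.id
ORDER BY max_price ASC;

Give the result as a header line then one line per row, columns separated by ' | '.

== RESULT ==
cities.id | max_price
3 | 9

Derivation:
After JOIN books (2 rows):
cities.name | cities.id | cities.city | cities.price | books.score | books.code | books.kind | books.id
eve | 3 | SEA | 9 | 90 | Y2 | gray | 3
alice | 3 | BOS | 6 | 90 | Y2 | gray | 3
After GROUP BY (1 rows):
cities.id | max_price
3 | 9
After ORDER BY (1 rows):
cities.id | max_price
3 | 9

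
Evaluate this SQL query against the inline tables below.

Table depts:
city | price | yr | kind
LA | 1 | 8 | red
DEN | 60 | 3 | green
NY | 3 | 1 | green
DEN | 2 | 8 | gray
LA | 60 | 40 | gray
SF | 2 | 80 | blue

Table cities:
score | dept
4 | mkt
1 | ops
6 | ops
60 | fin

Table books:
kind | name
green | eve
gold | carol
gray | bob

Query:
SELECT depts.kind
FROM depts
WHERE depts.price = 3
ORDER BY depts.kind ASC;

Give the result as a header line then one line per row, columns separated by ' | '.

After WHERE (1 rows):
depts.city | depts.price | depts.yr | depts.kind
NY | 3 | 1 | green
After SELECT (1 rows):
depts.kind
green
After ORDER BY (1 rows):
depts.kind
green

== RESULT ==
depts.kind
green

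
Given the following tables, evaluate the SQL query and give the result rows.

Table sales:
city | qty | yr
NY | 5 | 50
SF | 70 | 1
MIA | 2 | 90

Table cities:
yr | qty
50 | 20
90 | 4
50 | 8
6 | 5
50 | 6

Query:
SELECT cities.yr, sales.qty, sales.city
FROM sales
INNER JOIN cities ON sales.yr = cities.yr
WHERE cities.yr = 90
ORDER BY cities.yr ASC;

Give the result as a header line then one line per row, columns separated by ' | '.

After JOIN cities (4 rows):
sales.city | sales.qty | sales.yr | cities.yr | cities.qty
NY | 5 | 50 | 50 | 20
NY | 5 | 50 | 50 | 8
NY | 5 | 50 | 50 | 6
MIA | 2 | 90 | 90 | 4
After WHERE (1 rows):
sales.city | sales.qty | sales.yr | cities.yr | cities.qty
MIA | 2 | 90 | 90 | 4
After SELECT (1 rows):
cities.yr | sales.qty | sales.city
90 | 2 | MIA
After ORDER BY (1 rows):
cities.yr | sales.qty | sales.city
90 | 2 | MIA

== RESULT ==
cities.yr | sales.qty | sales.city
90 | 2 | MIA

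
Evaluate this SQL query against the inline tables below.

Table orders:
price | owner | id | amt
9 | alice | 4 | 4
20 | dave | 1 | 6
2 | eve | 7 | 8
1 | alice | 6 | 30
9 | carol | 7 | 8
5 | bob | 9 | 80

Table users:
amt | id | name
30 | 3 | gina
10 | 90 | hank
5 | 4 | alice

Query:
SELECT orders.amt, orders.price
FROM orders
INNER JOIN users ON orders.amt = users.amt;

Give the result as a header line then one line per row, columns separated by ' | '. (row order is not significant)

== RESULT ==
orders.amt | orders.price
30 | 1

Derivation:
After JOIN users (1 rows):
orders.price | orders.owner | orders.id | orders.amt | users.amt | users.id | users.name
1 | alice | 6 | 30 | 30 | 3 | gina
After SELECT (1 rows):
orders.amt | orders.price
30 | 1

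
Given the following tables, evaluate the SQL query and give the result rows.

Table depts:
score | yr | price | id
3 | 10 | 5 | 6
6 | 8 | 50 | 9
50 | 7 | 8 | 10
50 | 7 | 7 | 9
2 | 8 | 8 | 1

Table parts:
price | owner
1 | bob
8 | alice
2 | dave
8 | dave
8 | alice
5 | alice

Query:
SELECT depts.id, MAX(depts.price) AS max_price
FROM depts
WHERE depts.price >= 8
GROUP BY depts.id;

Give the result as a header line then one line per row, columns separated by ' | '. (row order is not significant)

After WHERE (3 rows):
depts.score | depts.yr | depts.price | depts.id
6 | 8 | 50 | 9
50 | 7 | 8 | 10
2 | 8 | 8 | 1
After GROUP BY (3 rows):
depts.id | max_price
9 | 50
10 | 8
1 | 8

== RESULT ==
depts.id | max_price
9 | 50
10 | 8
1 | 8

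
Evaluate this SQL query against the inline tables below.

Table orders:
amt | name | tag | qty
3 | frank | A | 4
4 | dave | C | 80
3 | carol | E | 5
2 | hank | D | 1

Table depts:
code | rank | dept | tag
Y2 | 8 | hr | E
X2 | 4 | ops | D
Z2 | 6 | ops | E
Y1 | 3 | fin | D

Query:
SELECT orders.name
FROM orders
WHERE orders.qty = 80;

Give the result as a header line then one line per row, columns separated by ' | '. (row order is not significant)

== RESULT ==
orders.name
dave

Derivation:
After WHERE (1 rows):
orders.amt | orders.name | orders.tag | orders.qty
4 | dave | C | 80
After SELECT (1 rows):
orders.name
dave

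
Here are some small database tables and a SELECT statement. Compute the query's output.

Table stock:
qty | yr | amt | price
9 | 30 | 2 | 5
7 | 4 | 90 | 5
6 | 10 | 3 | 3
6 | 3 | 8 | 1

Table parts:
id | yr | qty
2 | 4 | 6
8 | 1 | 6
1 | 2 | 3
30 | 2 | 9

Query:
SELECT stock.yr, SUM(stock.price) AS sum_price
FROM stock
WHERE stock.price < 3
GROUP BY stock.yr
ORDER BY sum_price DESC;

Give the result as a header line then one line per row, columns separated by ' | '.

== RESULT ==
stock.yr | sum_price
3 | 1

Derivation:
After WHERE (1 rows):
stock.qty | stock.yr | stock.amt | stock.price
6 | 3 | 8 | 1
After GROUP BY (1 rows):
stock.yr | sum_price
3 | 1
After ORDER BY (1 rows):
stock.yr | sum_price
3 | 1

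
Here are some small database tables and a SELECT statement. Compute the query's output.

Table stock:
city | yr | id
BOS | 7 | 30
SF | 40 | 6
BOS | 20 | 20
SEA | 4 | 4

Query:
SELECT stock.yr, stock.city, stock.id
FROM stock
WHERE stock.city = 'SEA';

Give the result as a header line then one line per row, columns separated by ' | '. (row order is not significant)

== RESULT ==
stock.yr | stock.city | stock.id
4 | SEA | 4

Derivation:
After WHERE (1 rows):
stock.city | stock.yr | stock.id
SEA | 4 | 4
After SELECT (1 rows):
stock.yr | stock.city | stock.id
4 | SEA | 4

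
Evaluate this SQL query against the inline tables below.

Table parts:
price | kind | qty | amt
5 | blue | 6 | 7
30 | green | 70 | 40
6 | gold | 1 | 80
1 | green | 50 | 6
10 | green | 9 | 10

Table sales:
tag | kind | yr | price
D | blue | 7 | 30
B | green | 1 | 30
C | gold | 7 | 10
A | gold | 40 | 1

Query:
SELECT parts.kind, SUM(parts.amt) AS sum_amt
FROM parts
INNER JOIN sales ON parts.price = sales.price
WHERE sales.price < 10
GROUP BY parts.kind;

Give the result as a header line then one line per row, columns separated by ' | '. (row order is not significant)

== RESULT ==
parts.kind | sum_amt
green | 6

Derivation:
After JOIN sales (4 rows):
parts.price | parts.kind | parts.qty | parts.amt | sales.tag | sales.kind | sales.yr | sales.price
30 | green | 70 | 40 | D | blue | 7 | 30
30 | green | 70 | 40 | B | green | 1 | 30
1 | green | 50 | 6 | A | gold | 40 | 1
10 | green | 9 | 10 | C | gold | 7 | 10
After WHERE (1 rows):
parts.price | parts.kind | parts.qty | parts.amt | sales.tag | sales.kind | sales.yr | sales.price
1 | green | 50 | 6 | A | gold | 40 | 1
After GROUP BY (1 rows):
parts.kind | sum_amt
green | 6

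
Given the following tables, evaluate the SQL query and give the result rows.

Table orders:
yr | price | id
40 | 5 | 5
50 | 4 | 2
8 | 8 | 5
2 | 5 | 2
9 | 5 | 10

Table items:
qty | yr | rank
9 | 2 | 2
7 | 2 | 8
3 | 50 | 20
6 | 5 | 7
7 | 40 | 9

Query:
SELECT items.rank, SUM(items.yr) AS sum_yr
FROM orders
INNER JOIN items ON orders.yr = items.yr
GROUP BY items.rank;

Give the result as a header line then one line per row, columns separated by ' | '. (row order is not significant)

== RESULT ==
items.rank | sum_yr
9 | 40
20 | 50
2 | 2
8 | 2

Derivation:
After JOIN items (4 rows):
orders.yr | orders.price | orders.id | items.qty | items.yr | items.rank
40 | 5 | 5 | 7 | 40 | 9
50 | 4 | 2 | 3 | 50 | 20
2 | 5 | 2 | 9 | 2 | 2
2 | 5 | 2 | 7 | 2 | 8
After GROUP BY (4 rows):
items.rank | sum_yr
9 | 40
20 | 50
2 | 2
8 | 2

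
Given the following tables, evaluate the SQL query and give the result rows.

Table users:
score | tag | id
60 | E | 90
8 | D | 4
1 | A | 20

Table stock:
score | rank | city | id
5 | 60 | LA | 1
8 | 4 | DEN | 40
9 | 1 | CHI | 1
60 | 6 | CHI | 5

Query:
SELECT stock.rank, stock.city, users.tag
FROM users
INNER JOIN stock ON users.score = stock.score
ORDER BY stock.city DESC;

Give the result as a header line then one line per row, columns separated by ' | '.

== RESULT ==
stock.rank | stock.city | users.tag
4 | DEN | D
6 | CHI | E

Derivation:
After JOIN stock (2 rows):
users.score | users.tag | users.id | stock.score | stock.rank | stock.city | stock.id
60 | E | 90 | 60 | 6 | CHI | 5
8 | D | 4 | 8 | 4 | DEN | 40
After SELECT (2 rows):
stock.rank | stock.city | users.tag
6 | CHI | E
4 | DEN | D
After ORDER BY (2 rows):
stock.rank | stock.city | users.tag
4 | DEN | D
6 | CHI | E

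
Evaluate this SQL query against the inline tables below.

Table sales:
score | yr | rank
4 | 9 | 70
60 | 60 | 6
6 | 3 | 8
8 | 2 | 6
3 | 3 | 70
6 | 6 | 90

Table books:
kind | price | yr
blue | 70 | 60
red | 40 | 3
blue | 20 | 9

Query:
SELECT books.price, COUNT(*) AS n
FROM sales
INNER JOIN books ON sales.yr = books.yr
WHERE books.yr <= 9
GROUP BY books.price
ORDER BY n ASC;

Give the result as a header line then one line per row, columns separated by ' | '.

After JOIN books (4 rows):
sales.score | sales.yr | sales.rank | books.kind | books.price | books.yr
4 | 9 | 70 | blue | 20 | 9
60 | 60 | 6 | blue | 70 | 60
6 | 3 | 8 | red | 40 | 3
3 | 3 | 70 | red | 40 | 3
After WHERE (3 rows):
sales.score | sales.yr | sales.rank | books.kind | books.price | books.yr
4 | 9 | 70 | blue | 20 | 9
6 | 3 | 8 | red | 40 | 3
3 | 3 | 70 | red | 40 | 3
After GROUP BY (2 rows):
books.price | n
20 | 1
40 | 2
After ORDER BY (2 rows):
books.price | n
20 | 1
40 | 2

== RESULT ==
books.price | n
20 | 1
40 | 2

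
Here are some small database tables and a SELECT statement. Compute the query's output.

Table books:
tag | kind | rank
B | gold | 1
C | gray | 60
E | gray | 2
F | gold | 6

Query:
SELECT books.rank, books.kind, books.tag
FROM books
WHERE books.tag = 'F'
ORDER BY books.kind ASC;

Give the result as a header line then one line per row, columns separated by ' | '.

== RESULT ==
books.rank | books.kind | books.tag
6 | gold | F

Derivation:
After WHERE (1 rows):
books.tag | books.kind | books.rank
F | gold | 6
After SELECT (1 rows):
books.rank | books.kind | books.tag
6 | gold | F
After ORDER BY (1 rows):
books.rank | books.kind | books.tag
6 | gold | F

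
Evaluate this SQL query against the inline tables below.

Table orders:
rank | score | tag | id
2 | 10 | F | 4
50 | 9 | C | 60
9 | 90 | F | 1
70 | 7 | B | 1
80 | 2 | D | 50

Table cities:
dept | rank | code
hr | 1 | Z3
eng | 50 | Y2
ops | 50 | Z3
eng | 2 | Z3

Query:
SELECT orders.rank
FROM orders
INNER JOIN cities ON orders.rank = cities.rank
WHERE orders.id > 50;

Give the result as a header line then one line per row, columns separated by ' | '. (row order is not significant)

== RESULT ==
orders.rank
50
50

Derivation:
After JOIN cities (3 rows):
orders.rank | orders.score | orders.tag | orders.id | cities.dept | cities.rank | cities.code
2 | 10 | F | 4 | eng | 2 | Z3
50 | 9 | C | 60 | eng | 50 | Y2
50 | 9 | C | 60 | ops | 50 | Z3
After WHERE (2 rows):
orders.rank | orders.score | orders.tag | orders.id | cities.dept | cities.rank | cities.code
50 | 9 | C | 60 | eng | 50 | Y2
50 | 9 | C | 60 | ops | 50 | Z3
After SELECT (2 rows):
orders.rank
50
50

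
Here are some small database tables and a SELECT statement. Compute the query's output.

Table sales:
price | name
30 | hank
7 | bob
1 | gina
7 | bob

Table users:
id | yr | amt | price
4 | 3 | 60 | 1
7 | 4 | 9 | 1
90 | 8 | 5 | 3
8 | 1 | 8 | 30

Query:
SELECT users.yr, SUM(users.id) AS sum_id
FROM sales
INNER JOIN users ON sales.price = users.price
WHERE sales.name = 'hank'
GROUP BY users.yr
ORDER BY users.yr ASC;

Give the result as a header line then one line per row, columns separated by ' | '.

After JOIN users (3 rows):
sales.price | sales.name | users.id | users.yr | users.amt | users.price
30 | hank | 8 | 1 | 8 | 30
1 | gina | 4 | 3 | 60 | 1
1 | gina | 7 | 4 | 9 | 1
After WHERE (1 rows):
sales.price | sales.name | users.id | users.yr | users.amt | users.price
30 | hank | 8 | 1 | 8 | 30
After GROUP BY (1 rows):
users.yr | sum_id
1 | 8
After ORDER BY (1 rows):
users.yr | sum_id
1 | 8

== RESULT ==
users.yr | sum_id
1 | 8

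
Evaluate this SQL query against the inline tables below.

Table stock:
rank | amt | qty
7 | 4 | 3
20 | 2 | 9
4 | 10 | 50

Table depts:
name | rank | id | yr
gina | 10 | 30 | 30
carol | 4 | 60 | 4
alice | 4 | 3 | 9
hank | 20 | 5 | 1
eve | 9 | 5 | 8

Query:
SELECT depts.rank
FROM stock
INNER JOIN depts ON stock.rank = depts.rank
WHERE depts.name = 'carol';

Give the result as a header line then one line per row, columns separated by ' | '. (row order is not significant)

== RESULT ==
depts.rank
4

Derivation:
After JOIN depts (3 rows):
stock.rank | stock.amt | stock.qty | depts.name | depts.rank | depts.id | depts.yr
20 | 2 | 9 | hank | 20 | 5 | 1
4 | 10 | 50 | carol | 4 | 60 | 4
4 | 10 | 50 | alice | 4 | 3 | 9
After WHERE (1 rows):
stock.rank | stock.amt | stock.qty | depts.name | depts.rank | depts.id | depts.yr
4 | 10 | 50 | carol | 4 | 60 | 4
After SELECT (1 rows):
depts.rank
4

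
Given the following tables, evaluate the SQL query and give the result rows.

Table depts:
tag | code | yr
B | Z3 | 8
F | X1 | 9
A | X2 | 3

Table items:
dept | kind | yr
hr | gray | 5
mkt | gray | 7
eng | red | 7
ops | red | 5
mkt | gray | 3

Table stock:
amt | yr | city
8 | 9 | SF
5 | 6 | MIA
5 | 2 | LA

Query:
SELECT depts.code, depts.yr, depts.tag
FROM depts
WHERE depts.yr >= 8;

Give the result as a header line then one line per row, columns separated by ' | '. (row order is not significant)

== RESULT ==
depts.code | depts.yr | depts.tag
Z3 | 8 | B
X1 | 9 | F

Derivation:
After WHERE (2 rows):
depts.tag | depts.code | depts.yr
B | Z3 | 8
F | X1 | 9
After SELECT (2 rows):
depts.code | depts.yr | depts.tag
Z3 | 8 | B
X1 | 9 | F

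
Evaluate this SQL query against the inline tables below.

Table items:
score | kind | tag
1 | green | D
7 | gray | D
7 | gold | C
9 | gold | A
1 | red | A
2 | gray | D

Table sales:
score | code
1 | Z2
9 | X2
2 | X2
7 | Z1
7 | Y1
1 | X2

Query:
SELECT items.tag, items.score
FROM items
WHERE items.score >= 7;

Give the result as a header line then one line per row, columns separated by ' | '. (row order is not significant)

== RESULT ==
items.tag | items.score
D | 7
C | 7
A | 9

Derivation:
After WHERE (3 rows):
items.score | items.kind | items.tag
7 | gray | D
7 | gold | C
9 | gold | A
After SELECT (3 rows):
items.tag | items.score
D | 7
C | 7
A | 9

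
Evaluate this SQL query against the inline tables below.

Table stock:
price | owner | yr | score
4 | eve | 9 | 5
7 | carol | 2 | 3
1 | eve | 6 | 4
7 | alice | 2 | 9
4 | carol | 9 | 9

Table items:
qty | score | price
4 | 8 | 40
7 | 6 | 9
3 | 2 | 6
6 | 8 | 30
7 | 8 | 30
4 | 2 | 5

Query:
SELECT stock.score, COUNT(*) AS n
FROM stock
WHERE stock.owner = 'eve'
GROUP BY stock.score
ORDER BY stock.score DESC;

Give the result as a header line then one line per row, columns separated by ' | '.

== RESULT ==
stock.score | n
5 | 1
4 | 1

Derivation:
After WHERE (2 rows):
stock.price | stock.owner | stock.yr | stock.score
4 | eve | 9 | 5
1 | eve | 6 | 4
After GROUP BY (2 rows):
stock.score | n
5 | 1
4 | 1
After ORDER BY (2 rows):
stock.score | n
5 | 1
4 | 1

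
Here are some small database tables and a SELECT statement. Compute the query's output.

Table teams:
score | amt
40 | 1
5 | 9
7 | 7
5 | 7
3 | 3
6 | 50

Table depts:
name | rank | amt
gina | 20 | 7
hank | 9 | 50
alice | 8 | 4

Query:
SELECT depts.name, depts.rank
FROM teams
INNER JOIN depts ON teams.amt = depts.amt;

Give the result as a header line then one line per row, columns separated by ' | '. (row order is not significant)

== RESULT ==
depts.name | depts.rank
gina | 20
gina | 20
hank | 9

Derivation:
After JOIN depts (3 rows):
teams.score | teams.amt | depts.name | depts.rank | depts.amt
7 | 7 | gina | 20 | 7
5 | 7 | gina | 20 | 7
6 | 50 | hank | 9 | 50
After SELECT (3 rows):
depts.name | depts.rank
gina | 20
gina | 20
hank | 9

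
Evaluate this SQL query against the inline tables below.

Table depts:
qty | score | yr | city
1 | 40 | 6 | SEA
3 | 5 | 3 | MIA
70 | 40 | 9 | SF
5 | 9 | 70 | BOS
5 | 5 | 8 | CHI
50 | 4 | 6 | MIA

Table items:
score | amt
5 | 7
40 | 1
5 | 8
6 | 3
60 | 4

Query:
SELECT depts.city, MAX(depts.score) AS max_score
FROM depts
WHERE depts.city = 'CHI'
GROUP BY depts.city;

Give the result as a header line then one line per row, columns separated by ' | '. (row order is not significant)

== RESULT ==
depts.city | max_score
CHI | 5

Derivation:
After WHERE (1 rows):
depts.qty | depts.score | depts.yr | depts.city
5 | 5 | 8 | CHI
After GROUP BY (1 rows):
depts.city | max_score
CHI | 5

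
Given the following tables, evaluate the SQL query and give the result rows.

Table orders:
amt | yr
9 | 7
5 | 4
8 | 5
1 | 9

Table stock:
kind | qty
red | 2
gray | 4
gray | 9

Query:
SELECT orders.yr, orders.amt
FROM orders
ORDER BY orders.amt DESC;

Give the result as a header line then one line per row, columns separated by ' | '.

== RESULT ==
orders.yr | orders.amt
7 | 9
5 | 8
4 | 5
9 | 1

Derivation:
After SELECT (4 rows):
orders.yr | orders.amt
7 | 9
4 | 5
5 | 8
9 | 1
After ORDER BY (4 rows):
orders.yr | orders.amt
7 | 9
5 | 8
4 | 5
9 | 1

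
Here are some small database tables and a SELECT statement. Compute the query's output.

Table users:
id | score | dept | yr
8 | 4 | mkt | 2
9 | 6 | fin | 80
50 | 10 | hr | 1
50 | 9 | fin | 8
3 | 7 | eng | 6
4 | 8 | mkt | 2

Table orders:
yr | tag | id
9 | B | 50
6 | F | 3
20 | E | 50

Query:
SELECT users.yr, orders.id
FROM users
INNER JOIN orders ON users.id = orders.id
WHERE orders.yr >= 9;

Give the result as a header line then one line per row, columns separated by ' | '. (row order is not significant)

== RESULT ==
users.yr | orders.id
1 | 50
1 | 50
8 | 50
8 | 50

Derivation:
After JOIN orders (5 rows):
users.id | users.score | users.dept | users.yr | orders.yr | orders.tag | orders.id
50 | 10 | hr | 1 | 9 | B | 50
50 | 10 | hr | 1 | 20 | E | 50
50 | 9 | fin | 8 | 9 | B | 50
50 | 9 | fin | 8 | 20 | E | 50
3 | 7 | eng | 6 | 6 | F | 3
After WHERE (4 rows):
users.id | users.score | users.dept | users.yr | orders.yr | orders.tag | orders.id
50 | 10 | hr | 1 | 9 | B | 50
50 | 10 | hr | 1 | 20 | E | 50
50 | 9 | fin | 8 | 9 | B | 50
50 | 9 | fin | 8 | 20 | E | 50
After SELECT (4 rows):
users.yr | orders.id
1 | 50
1 | 50
8 | 50
8 | 50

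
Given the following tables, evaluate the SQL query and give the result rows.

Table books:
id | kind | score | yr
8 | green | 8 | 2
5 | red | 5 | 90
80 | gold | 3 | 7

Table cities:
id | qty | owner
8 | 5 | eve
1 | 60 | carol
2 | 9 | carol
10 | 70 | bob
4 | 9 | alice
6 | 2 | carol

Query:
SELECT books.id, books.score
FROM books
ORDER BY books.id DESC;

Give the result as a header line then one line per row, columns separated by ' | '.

== RESULT ==
books.id | books.score
80 | 3
8 | 8
5 | 5

Derivation:
After SELECT (3 rows):
books.id | books.score
8 | 8
5 | 5
80 | 3
After ORDER BY (3 rows):
books.id | books.score
80 | 3
8 | 8
5 | 5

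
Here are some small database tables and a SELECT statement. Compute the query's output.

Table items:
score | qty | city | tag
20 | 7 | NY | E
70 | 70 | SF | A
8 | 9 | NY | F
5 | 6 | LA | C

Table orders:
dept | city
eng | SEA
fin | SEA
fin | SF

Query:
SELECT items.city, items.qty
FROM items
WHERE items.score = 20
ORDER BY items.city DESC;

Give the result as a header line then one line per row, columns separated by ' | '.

== RESULT ==
items.city | items.qty
NY | 7

Derivation:
After WHERE (1 rows):
items.score | items.qty | items.city | items.tag
20 | 7 | NY | E
After SELECT (1 rows):
items.city | items.qty
NY | 7
After ORDER BY (1 rows):
items.city | items.qty
NY | 7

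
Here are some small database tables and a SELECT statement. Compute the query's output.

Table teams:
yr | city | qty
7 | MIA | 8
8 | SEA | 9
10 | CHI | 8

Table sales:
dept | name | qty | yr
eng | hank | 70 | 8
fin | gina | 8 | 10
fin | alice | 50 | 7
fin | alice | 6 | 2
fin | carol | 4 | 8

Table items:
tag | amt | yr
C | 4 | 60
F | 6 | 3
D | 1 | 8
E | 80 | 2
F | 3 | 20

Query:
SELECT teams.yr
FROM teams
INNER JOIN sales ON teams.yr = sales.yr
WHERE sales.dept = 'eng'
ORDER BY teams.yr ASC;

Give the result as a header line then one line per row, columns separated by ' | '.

== RESULT ==
teams.yr
8

Derivation:
After JOIN sales (4 rows):
teams.yr | teams.city | teams.qty | sales.dept | sales.name | sales.qty | sales.yr
7 | MIA | 8 | fin | alice | 50 | 7
8 | SEA | 9 | eng | hank | 70 | 8
8 | SEA | 9 | fin | carol | 4 | 8
10 | CHI | 8 | fin | gina | 8 | 10
After WHERE (1 rows):
teams.yr | teams.city | teams.qty | sales.dept | sales.name | sales.qty | sales.yr
8 | SEA | 9 | eng | hank | 70 | 8
After SELECT (1 rows):
teams.yr
8
After ORDER BY (1 rows):
teams.yr
8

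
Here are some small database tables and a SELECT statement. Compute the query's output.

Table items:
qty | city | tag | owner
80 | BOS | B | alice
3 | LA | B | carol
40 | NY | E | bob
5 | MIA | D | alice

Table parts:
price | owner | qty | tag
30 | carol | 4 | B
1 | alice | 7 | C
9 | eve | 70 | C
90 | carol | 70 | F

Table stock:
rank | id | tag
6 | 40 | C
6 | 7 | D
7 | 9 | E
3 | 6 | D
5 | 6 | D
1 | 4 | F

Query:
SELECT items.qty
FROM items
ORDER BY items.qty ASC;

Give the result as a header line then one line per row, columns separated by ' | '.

After SELECT (4 rows):
items.qty
80
3
40
5
After ORDER BY (4 rows):
items.qty
3
5
40
80

== RESULT ==
items.qty
3
5
40
80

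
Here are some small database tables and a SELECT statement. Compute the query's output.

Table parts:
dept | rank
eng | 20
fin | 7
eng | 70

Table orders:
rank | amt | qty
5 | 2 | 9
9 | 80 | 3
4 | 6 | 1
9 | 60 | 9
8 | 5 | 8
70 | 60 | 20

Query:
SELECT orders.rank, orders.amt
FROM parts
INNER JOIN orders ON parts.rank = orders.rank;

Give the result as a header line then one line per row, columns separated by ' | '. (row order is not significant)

After JOIN orders (1 rows):
parts.dept | parts.rank | orders.rank | orders.amt | orders.qty
eng | 70 | 70 | 60 | 20
After SELECT (1 rows):
orders.rank | orders.amt
70 | 60

== RESULT ==
orders.rank | orders.amt
70 | 60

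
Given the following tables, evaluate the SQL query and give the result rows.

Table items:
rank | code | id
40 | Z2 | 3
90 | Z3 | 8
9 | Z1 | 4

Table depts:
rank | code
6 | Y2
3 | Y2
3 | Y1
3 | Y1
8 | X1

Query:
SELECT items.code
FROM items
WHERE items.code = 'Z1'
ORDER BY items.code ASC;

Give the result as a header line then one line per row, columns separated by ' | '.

After WHERE (1 rows):
items.rank | items.code | items.id
9 | Z1 | 4
After SELECT (1 rows):
items.code
Z1
After ORDER BY (1 rows):
items.code
Z1

== RESULT ==
items.code
Z1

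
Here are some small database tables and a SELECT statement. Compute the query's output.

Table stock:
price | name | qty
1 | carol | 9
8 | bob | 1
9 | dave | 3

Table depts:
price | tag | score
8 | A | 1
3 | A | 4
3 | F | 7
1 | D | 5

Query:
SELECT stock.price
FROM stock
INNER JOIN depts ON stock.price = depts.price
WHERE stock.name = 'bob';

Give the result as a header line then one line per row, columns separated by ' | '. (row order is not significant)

== RESULT ==
stock.price
8

Derivation:
After JOIN depts (2 rows):
stock.price | stock.name | stock.qty | depts.price | depts.tag | depts.score
1 | carol | 9 | 1 | D | 5
8 | bob | 1 | 8 | A | 1
After WHERE (1 rows):
stock.price | stock.name | stock.qty | depts.price | depts.tag | depts.score
8 | bob | 1 | 8 | A | 1
After SELECT (1 rows):
stock.price
8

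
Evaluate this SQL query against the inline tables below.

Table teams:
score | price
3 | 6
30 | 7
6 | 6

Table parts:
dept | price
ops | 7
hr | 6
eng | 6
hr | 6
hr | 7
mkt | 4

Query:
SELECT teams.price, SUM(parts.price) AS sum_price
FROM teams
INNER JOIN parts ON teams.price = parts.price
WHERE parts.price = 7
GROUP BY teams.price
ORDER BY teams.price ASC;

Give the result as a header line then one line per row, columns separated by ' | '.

After JOIN parts (8 rows):
teams.score | teams.price | parts.dept | parts.price
3 | 6 | hr | 6
3 | 6 | eng | 6
3 | 6 | hr | 6
30 | 7 | ops | 7
30 | 7 | hr | 7
6 | 6 | hr | 6
6 | 6 | eng | 6
6 | 6 | hr | 6
After WHERE (2 rows):
teams.score | teams.price | parts.dept | parts.price
30 | 7 | ops | 7
30 | 7 | hr | 7
After GROUP BY (1 rows):
teams.price | sum_price
7 | 14
After ORDER BY (1 rows):
teams.price | sum_price
7 | 14

== RESULT ==
teams.price | sum_price
7 | 14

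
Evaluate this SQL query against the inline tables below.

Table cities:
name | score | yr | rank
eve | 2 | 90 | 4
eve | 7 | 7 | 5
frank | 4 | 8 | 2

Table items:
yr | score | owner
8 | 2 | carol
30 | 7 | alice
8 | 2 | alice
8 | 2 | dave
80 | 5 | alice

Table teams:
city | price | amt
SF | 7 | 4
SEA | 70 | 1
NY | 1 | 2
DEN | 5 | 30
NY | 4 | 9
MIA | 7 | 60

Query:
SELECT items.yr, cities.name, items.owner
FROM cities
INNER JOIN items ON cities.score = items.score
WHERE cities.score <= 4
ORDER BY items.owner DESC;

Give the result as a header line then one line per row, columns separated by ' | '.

== RESULT ==
items.yr | cities.name | items.owner
8 | eve | dave
8 | eve | carol
8 | eve | alice

Derivation:
After JOIN items (4 rows):
cities.name | cities.score | cities.yr | cities.rank | items.yr | items.score | items.owner
eve | 2 | 90 | 4 | 8 | 2 | carol
eve | 2 | 90 | 4 | 8 | 2 | alice
eve | 2 | 90 | 4 | 8 | 2 | dave
eve | 7 | 7 | 5 | 30 | 7 | alice
After WHERE (3 rows):
cities.name | cities.score | cities.yr | cities.rank | items.yr | items.score | items.owner
eve | 2 | 90 | 4 | 8 | 2 | carol
eve | 2 | 90 | 4 | 8 | 2 | alice
eve | 2 | 90 | 4 | 8 | 2 | dave
After SELECT (3 rows):
items.yr | cities.name | items.owner
8 | eve | carol
8 | eve | alice
8 | eve | dave
After ORDER BY (3 rows):
items.yr | cities.name | items.owner
8 | eve | dave
8 | eve | carol
8 | eve | alice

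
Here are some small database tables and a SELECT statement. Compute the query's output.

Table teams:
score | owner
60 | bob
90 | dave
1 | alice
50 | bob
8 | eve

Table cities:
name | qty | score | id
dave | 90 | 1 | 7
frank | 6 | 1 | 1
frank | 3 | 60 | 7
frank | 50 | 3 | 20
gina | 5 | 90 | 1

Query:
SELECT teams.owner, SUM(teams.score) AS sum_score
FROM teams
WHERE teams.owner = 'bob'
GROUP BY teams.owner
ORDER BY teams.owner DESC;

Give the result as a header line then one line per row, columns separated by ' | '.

== RESULT ==
teams.owner | sum_score
bob | 110

Derivation:
After WHERE (2 rows):
teams.score | teams.owner
60 | bob
50 | bob
After GROUP BY (1 rows):
teams.owner | sum_score
bob | 110
After ORDER BY (1 rows):
teams.owner | sum_score
bob | 110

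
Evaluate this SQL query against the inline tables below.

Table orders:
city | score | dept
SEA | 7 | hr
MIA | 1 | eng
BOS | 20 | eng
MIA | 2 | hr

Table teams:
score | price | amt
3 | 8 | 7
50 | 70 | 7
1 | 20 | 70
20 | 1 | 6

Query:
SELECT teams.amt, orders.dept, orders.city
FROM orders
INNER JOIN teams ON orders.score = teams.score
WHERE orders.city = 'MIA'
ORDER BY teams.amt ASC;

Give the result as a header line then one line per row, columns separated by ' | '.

== RESULT ==
teams.amt | orders.dept | orders.city
70 | eng | MIA

Derivation:
After JOIN teams (2 rows):
orders.city | orders.score | orders.dept | teams.score | teams.price | teams.amt
MIA | 1 | eng | 1 | 20 | 70
BOS | 20 | eng | 20 | 1 | 6
After WHERE (1 rows):
orders.city | orders.score | orders.dept | teams.score | teams.price | teams.amt
MIA | 1 | eng | 1 | 20 | 70
After SELECT (1 rows):
teams.amt | orders.dept | orders.city
70 | eng | MIA
After ORDER BY (1 rows):
teams.amt | orders.dept | orders.city
70 | eng | MIA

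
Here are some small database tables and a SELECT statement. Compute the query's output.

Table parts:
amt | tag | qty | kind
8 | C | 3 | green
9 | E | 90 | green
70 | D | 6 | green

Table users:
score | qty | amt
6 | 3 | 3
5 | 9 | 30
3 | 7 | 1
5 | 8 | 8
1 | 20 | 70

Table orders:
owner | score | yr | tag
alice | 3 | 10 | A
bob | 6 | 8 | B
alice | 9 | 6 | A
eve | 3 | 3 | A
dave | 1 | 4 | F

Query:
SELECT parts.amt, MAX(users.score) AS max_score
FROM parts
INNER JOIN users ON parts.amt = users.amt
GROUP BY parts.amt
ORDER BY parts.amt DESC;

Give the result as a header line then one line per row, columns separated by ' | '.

== RESULT ==
parts.amt | max_score
70 | 1
8 | 5

Derivation:
After JOIN users (2 rows):
parts.amt | parts.tag | parts.qty | parts.kind | users.score | users.qty | users.amt
8 | C | 3 | green | 5 | 8 | 8
70 | D | 6 | green | 1 | 20 | 70
After GROUP BY (2 rows):
parts.amt | max_score
8 | 5
70 | 1
After ORDER BY (2 rows):
parts.amt | max_score
70 | 1
8 | 5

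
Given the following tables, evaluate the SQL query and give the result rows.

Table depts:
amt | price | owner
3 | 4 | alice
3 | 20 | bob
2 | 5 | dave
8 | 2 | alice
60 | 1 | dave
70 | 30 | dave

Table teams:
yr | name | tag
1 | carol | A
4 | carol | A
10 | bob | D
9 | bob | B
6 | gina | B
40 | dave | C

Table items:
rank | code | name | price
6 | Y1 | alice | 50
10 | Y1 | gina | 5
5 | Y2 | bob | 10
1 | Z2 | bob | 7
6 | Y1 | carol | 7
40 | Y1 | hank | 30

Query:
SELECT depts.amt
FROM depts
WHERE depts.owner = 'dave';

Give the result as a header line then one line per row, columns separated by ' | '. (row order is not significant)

== RESULT ==
depts.amt
2
60
70

Derivation:
After WHERE (3 rows):
depts.amt | depts.price | depts.owner
2 | 5 | dave
60 | 1 | dave
70 | 30 | dave
After SELECT (3 rows):
depts.amt
2
60
70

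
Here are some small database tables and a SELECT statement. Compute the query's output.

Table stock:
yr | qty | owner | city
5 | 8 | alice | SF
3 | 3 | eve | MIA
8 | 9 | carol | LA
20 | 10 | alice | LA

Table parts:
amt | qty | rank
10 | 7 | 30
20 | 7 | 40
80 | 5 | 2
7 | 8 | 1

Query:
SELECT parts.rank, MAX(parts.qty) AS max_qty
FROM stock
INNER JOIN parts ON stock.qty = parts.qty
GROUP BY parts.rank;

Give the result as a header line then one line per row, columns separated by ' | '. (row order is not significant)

After JOIN parts (1 rows):
stock.yr | stock.qty | stock.owner | stock.city | parts.amt | parts.qty | parts.rank
5 | 8 | alice | SF | 7 | 8 | 1
After GROUP BY (1 rows):
parts.rank | max_qty
1 | 8

== RESULT ==
parts.rank | max_qty
1 | 8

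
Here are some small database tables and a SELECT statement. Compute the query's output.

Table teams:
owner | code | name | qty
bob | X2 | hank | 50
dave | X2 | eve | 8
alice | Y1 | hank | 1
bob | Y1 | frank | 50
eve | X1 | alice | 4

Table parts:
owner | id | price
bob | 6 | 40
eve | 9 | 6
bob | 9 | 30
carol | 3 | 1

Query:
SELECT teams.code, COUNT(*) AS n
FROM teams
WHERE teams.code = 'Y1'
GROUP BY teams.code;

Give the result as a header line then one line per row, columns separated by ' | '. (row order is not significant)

After WHERE (2 rows):
teams.owner | teams.code | teams.name | teams.qty
alice | Y1 | hank | 1
bob | Y1 | frank | 50
After GROUP BY (1 rows):
teams.code | n
Y1 | 2

== RESULT ==
teams.code | n
Y1 | 2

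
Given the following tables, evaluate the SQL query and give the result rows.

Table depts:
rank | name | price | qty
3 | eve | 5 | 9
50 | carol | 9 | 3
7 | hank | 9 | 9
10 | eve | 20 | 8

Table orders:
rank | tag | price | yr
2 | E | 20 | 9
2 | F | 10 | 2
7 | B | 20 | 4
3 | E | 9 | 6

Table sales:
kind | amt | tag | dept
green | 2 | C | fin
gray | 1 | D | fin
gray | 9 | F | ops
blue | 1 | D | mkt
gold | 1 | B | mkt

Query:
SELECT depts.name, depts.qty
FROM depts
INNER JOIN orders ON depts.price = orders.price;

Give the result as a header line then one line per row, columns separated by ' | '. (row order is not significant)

== RESULT ==
depts.name | depts.qty
carol | 3
hank | 9
eve | 8
eve | 8

Derivation:
After JOIN orders (4 rows):
depts.rank | depts.name | depts.price | depts.qty | orders.rank | orders.tag | orders.price | orders.yr
50 | carol | 9 | 3 | 3 | E | 9 | 6
7 | hank | 9 | 9 | 3 | E | 9 | 6
10 | eve | 20 | 8 | 2 | E | 20 | 9
10 | eve | 20 | 8 | 7 | B | 20 | 4
After SELECT (4 rows):
depts.name | depts.qty
carol | 3
hank | 9
eve | 8
eve | 8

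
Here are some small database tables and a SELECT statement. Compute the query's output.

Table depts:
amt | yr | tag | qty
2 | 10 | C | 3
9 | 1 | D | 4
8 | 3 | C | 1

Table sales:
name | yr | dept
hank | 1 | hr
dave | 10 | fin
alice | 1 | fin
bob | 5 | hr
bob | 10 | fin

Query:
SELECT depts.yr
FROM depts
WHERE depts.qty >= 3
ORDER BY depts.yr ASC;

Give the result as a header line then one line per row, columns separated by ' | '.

After WHERE (2 rows):
depts.amt | depts.yr | depts.tag | depts.qty
2 | 10 | C | 3
9 | 1 | D | 4
After SELECT (2 rows):
depts.yr
10
1
After ORDER BY (2 rows):
depts.yr
1
10

== RESULT ==
depts.yr
1
10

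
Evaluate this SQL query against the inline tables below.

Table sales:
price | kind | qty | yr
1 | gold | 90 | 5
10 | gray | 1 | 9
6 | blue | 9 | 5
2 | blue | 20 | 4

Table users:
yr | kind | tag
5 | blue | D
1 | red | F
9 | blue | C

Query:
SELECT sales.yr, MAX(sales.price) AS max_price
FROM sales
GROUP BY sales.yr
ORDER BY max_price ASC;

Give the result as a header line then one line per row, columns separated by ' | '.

== RESULT ==
sales.yr | max_price
4 | 2
5 | 6
9 | 10

Derivation:
After GROUP BY (3 rows):
sales.yr | max_price
5 | 6
9 | 10
4 | 2
After ORDER BY (3 rows):
sales.yr | max_price
4 | 2
5 | 6
9 | 10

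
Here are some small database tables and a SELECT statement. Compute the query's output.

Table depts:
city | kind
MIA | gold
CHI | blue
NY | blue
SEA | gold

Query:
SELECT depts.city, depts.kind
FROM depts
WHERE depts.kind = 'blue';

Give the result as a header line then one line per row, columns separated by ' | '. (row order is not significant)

After WHERE (2 rows):
depts.city | depts.kind
CHI | blue
NY | blue
After SELECT (2 rows):
depts.city | depts.kind
CHI | blue
NY | blue

== RESULT ==
depts.city | depts.kind
CHI | blue
NY | blue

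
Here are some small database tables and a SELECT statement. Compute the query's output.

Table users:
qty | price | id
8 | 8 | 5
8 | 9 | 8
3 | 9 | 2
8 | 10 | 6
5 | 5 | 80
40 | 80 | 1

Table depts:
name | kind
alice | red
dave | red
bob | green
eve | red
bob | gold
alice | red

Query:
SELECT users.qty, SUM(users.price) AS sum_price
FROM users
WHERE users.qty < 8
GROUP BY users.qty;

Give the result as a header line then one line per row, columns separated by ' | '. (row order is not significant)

After WHERE (2 rows):
users.qty | users.price | users.id
3 | 9 | 2
5 | 5 | 80
After GROUP BY (2 rows):
users.qty | sum_price
3 | 9
5 | 5

== RESULT ==
users.qty | sum_price
3 | 9
5 | 5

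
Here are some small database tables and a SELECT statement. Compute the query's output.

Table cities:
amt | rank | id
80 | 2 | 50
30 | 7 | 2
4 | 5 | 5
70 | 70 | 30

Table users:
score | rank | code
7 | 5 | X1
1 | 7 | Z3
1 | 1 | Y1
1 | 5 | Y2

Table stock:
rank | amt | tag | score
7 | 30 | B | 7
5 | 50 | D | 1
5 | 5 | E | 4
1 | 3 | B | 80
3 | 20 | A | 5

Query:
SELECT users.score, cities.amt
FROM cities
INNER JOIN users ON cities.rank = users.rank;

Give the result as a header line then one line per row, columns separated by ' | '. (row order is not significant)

== RESULT ==
users.score | cities.amt
1 | 30
7 | 4
1 | 4

Derivation:
After JOIN users (3 rows):
cities.amt | cities.rank | cities.id | users.score | users.rank | users.code
30 | 7 | 2 | 1 | 7 | Z3
4 | 5 | 5 | 7 | 5 | X1
4 | 5 | 5 | 1 | 5 | Y2
After SELECT (3 rows):
users.score | cities.amt
1 | 30
7 | 4
1 | 4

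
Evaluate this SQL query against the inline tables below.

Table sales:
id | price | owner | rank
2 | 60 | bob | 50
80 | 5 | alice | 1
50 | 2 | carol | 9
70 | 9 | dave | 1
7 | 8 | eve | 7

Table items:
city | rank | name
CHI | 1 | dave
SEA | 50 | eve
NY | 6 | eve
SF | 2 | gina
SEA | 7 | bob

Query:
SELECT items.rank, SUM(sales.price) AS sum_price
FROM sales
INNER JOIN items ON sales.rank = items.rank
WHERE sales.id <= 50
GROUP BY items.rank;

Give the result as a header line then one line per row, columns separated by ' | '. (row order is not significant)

== RESULT ==
items.rank | sum_price
50 | 60
7 | 8

Derivation:
After JOIN items (4 rows):
sales.id | sales.price | sales.owner | sales.rank | items.city | items.rank | items.name
2 | 60 | bob | 50 | SEA | 50 | eve
80 | 5 | alice | 1 | CHI | 1 | dave
70 | 9 | dave | 1 | CHI | 1 | dave
7 | 8 | eve | 7 | SEA | 7 | bob
After WHERE (2 rows):
sales.id | sales.price | sales.owner | sales.rank | items.city | items.rank | items.name
2 | 60 | bob | 50 | SEA | 50 | eve
7 | 8 | eve | 7 | SEA | 7 | bob
After GROUP BY (2 rows):
items.rank | sum_price
50 | 60
7 | 8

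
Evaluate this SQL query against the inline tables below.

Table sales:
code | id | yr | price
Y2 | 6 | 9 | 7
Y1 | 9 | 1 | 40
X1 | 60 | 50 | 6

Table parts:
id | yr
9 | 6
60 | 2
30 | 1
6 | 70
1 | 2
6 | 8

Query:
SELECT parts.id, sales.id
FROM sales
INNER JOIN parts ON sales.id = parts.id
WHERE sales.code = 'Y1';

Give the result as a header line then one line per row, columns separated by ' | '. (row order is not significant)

After JOIN parts (4 rows):
sales.code | sales.id | sales.yr | sales.price | parts.id | parts.yr
Y2 | 6 | 9 | 7 | 6 | 70
Y2 | 6 | 9 | 7 | 6 | 8
Y1 | 9 | 1 | 40 | 9 | 6
X1 | 60 | 50 | 6 | 60 | 2
After WHERE (1 rows):
sales.code | sales.id | sales.yr | sales.price | parts.id | parts.yr
Y1 | 9 | 1 | 40 | 9 | 6
After SELECT (1 rows):
parts.id | sales.id
9 | 9

== RESULT ==
parts.id | sales.id
9 | 9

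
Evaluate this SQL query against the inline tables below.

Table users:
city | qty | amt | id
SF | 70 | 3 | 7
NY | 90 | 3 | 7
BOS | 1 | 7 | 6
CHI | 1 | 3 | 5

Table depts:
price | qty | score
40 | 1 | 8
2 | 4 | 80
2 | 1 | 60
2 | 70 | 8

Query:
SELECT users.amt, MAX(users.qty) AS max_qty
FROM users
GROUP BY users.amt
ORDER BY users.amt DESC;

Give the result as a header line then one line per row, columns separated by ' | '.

== RESULT ==
users.amt | max_qty
7 | 1
3 | 90

Derivation:
After GROUP BY (2 rows):
users.amt | max_qty
3 | 90
7 | 1
After ORDER BY (2 rows):
users.amt | max_qty
7 | 1
3 | 90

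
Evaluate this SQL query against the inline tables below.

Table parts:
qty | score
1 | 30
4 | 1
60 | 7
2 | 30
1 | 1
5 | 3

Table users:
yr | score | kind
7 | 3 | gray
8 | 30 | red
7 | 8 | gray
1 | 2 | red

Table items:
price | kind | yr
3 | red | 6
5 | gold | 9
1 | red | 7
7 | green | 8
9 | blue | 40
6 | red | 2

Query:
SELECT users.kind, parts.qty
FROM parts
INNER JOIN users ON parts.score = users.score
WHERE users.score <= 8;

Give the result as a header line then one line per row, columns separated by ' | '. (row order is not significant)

== RESULT ==
users.kind | parts.qty
gray | 5

Derivation:
After JOIN users (3 rows):
parts.qty | parts.score | users.yr | users.score | users.kind
1 | 30 | 8 | 30 | red
2 | 30 | 8 | 30 | red
5 | 3 | 7 | 3 | gray
After WHERE (1 rows):
parts.qty | parts.score | users.yr | users.score | users.kind
5 | 3 | 7 | 3 | gray
After SELECT (1 rows):
users.kind | parts.qty
gray | 5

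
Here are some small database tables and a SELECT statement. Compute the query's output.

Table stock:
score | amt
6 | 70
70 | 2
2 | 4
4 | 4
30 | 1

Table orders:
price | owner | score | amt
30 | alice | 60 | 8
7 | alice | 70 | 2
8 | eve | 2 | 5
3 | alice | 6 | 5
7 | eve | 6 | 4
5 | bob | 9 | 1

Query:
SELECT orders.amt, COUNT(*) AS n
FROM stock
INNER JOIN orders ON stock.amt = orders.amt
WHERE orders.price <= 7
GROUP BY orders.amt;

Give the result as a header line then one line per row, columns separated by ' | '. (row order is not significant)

== RESULT ==
orders.amt | n
2 | 1
4 | 2
1 | 1

Derivation:
After JOIN orders (4 rows):
stock.score | stock.amt | orders.price | orders.owner | orders.score | orders.amt
70 | 2 | 7 | alice | 70 | 2
2 | 4 | 7 | eve | 6 | 4
4 | 4 | 7 | eve | 6 | 4
30 | 1 | 5 | bob | 9 | 1
After WHERE (4 rows):
stock.score | stock.amt | orders.price | orders.owner | orders.score | orders.amt
70 | 2 | 7 | alice | 70 | 2
2 | 4 | 7 | eve | 6 | 4
4 | 4 | 7 | eve | 6 | 4
30 | 1 | 5 | bob | 9 | 1
After GROUP BY (3 rows):
orders.amt | n
2 | 1
4 | 2
1 | 1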